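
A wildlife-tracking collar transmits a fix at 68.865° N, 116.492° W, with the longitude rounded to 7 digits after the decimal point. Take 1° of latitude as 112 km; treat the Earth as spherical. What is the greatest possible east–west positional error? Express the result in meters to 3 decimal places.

0.002 meters

Rounding to 7 decimal places leaves the longitude within ±5e-08° of the true value.
At latitude 68.865° a degree of longitude spans 112000 m × cos 68.865° = 112000 × 0.3606 ≈ 40383.5 m.
East–west error: 5e-08° × 40383.5 m/° ≈ 0.00201917 m.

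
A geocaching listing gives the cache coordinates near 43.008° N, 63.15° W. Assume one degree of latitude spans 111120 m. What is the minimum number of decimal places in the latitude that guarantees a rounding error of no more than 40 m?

One degree of latitude covers 111120 m.
Rounding to N decimal places gives at most 0.5 × 10⁻ᴺ degrees of error, i.e. 0.5 × 10⁻ᴺ × 111120 m.
Need 0.5 × 111120 × 10⁻ᴺ ≤ 40 → 10⁻ᴺ ≤ 7.199e-04, so N ≥ 3.14.
At 3 places the error can reach 55.6 m, but 4 places keeps it to 5.56 m.

4 decimal places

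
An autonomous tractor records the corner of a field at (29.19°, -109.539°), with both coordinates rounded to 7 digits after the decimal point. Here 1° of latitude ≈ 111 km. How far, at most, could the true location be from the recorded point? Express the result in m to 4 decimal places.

0.0074 m

Rounding to 7 decimal places leaves each coordinate within ±5e-08° of the true value.
N–S: 5e-08° × 111000 m/° = 0.00555 m.
Longitude error → 5e-08 × 111000 × cos 29.19° = 5e-08 × 111000 × 0.8730 ≈ 0.00484519 m.
Combining orthogonally: (0.00555² + 0.00484519²)^½ ≈ 0.00736739 m.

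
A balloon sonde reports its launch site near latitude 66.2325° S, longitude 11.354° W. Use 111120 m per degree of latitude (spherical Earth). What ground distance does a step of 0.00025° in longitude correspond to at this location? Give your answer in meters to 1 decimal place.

11.2 meters

At 66.2325° a degree of longitude is 111120 × cos 66.2325° ≈ 44784.3 m, so 0.00025° corresponds to 11.1961 m.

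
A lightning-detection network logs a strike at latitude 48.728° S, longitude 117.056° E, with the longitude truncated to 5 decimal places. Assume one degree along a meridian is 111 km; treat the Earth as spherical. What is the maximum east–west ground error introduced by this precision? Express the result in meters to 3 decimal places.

0.732 meters

Truncating at 5 decimal places can drop up to a full unit in the last place, so the longitude may be off by as much as 1e-05°.
One degree of longitude at 48.728° is 111000 × cos 48.728° ≈ 111000 × 0.6596 = 73219.4 m.
Maximum E–W displacement: 1e-05 × 73219.4 = 0.732194 m.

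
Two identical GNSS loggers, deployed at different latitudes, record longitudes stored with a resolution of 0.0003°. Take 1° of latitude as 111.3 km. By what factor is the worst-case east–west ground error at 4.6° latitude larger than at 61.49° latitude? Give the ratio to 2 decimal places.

2.09

With a 0.0003° grid the true value lies within half a step, ±0.0003°/2 = ±0.00015°, of the stored one.
Error at 4.6° = 0.00015° × 111300 × cos 4.6° ≈ 16.695 × 0.9968 = 16.641 m.
At 61.49°: 0.00015° × 111300 × cos 61.49° = 0.00015 × 111300 × 0.4773 ≈ 7.9687 m.
The ratio reduces to cos 4.6° / cos 61.49° = 0.9968/0.4773 ≈ 2.0883.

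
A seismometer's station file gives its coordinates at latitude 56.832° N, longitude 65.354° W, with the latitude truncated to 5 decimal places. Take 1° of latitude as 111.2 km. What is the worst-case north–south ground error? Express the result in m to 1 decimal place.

1.1 m

Truncating at 5 decimal places can drop up to a full unit in the last place, so the latitude may be off by as much as 1e-05°.
Along the meridian that is 1e-05° × 111200 m/° = 1.112 m.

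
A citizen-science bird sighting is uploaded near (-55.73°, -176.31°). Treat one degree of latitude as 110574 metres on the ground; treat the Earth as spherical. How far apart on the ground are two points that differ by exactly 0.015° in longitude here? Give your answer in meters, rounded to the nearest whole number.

0.015° of longitude at 55.73° is 0.015 × 110574 × cos 55.73° ≈ 0.015 × 62263.5 = 933.952 m.

934 meters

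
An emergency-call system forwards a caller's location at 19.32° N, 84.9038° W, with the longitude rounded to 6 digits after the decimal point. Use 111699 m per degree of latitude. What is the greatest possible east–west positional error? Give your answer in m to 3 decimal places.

0.053 m

Rounding to 6 decimal places leaves the longitude within ±5e-07° of the true value.
At latitude 19.32° a degree of longitude spans 111699 m × cos 19.32° = 111699 × 0.9437 ≈ 105409 m.
So at most 5e-07° × 105409 ≈ 0.0527044 m east–west.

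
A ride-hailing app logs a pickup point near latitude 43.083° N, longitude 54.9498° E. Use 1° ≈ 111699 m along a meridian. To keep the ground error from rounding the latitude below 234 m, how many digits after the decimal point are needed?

One degree of latitude covers 111699 m.
N decimal places → at most half a unit in the last place, 0.5 × 10⁻ᴺ° = 111699/2 × 10⁻ᴺ m.
Setting 55849.5 × 10⁻ᴺ ≤ 234 gives 10ᴺ ≥ 238.7, i.e. N ≥ 2.38.
At 2 places the error can reach 558 m, but 3 places keeps it to 55.8 m.

3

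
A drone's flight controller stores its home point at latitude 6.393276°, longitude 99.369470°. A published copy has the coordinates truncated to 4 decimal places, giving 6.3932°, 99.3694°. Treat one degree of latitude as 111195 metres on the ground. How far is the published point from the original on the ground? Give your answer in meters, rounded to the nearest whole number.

Δlat = 6.393276 − 6.3932 = +0.000076°; Δlon = 99.369470 − 99.3694 = +0.000070°.
North–south shift: 0.000076 × 111195 = 8.45082 m.
E–W at 6.3932°: 0.000070° × 111195 × cos 6.3932° = 0.000070 × 111195 × 0.9938 ≈ 7.73524 m.
Hypotenuse of the two orthogonal shifts: √(8.45082² + 7.73524²) = 11.4565 m.

11 meters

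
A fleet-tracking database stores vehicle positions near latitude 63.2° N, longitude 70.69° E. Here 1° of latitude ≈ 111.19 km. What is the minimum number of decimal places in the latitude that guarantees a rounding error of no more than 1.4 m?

One degree of latitude covers 111190 m.
N decimal places → at most half a unit in the last place, 0.5 × 10⁻ᴺ° = 111190/2 × 10⁻ᴺ m.
Need 0.5 × 111190 × 10⁻ᴺ ≤ 1.4 → 10⁻ᴺ ≤ 2.518e-05, so N ≥ 4.60.
At 4 places the error can reach 5.56 m, but 5 places keeps it to 0.556 m.

5 decimal places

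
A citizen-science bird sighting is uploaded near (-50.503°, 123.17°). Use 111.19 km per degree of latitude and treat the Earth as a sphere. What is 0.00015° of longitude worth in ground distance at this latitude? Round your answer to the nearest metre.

0.00015° of longitude at 50.503° is 0.00015 × 111190 × cos 50.503° ≈ 0.00015 × 70721 = 10.6082 m.

11 metres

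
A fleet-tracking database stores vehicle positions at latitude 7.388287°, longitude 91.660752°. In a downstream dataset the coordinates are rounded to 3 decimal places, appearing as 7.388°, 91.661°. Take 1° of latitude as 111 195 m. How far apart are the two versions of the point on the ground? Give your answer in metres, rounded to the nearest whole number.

Δlat = 7.388287 − 7.388 = +0.000287°; Δlon = 91.660752 − 91.661 = -0.000248°.
N–S: 0.000287° × 111195 m/° = 31.913 m.
E–W at 7.388°: -0.000248° × 111195 × cos 7.388° = -0.000248 × 111195 × 0.9917 ≈ -27.3474 m.
Hypotenuse of the two orthogonal shifts: √(31.913² + 27.3474²) = 42.0276 m.

42 metres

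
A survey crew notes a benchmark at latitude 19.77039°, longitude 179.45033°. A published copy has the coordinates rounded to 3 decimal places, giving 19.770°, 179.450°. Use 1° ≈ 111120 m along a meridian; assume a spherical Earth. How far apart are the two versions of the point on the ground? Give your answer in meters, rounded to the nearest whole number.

Δlat = 19.77039 − 19.770 = +0.00039°; Δlon = 179.45033 − 179.450 = +0.00033°.
N–S: 0.00039° × 111120 m/° = 43.3368 m.
E–W at 19.77°: 0.00033° × 111120 × cos 19.77° = 0.00033 × 111120 × 0.9411 ≈ 34.5082 m.
Hypotenuse of the two orthogonal shifts: √(43.3368² + 34.5082²) = 55.3976 m.

55 meters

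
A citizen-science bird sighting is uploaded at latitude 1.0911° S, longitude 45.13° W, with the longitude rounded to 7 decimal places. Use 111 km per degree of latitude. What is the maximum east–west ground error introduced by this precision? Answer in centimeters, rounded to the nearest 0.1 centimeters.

Rounding to 7 decimal places leaves the longitude within ±5e-08° of the true value.
One degree of longitude at 1.0911° is 111000 × cos 1.0911° ≈ 111000 × 0.9998 = 110980 m.
Maximum E–W displacement: 5e-08 × 110980 = 0.00554899 m.
That is 0.00554899 m = 0.5549 cm.

0.6 centimeters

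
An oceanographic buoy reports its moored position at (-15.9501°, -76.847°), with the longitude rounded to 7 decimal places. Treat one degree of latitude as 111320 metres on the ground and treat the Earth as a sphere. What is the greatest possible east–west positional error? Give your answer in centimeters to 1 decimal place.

Rounding to 7 decimal places leaves the longitude within ±5e-08° of the true value.
One degree of longitude at 15.9501° is 111320 × cos 15.9501° ≈ 111320 × 0.9615 = 107034 m.
So at most 5e-08° × 107034 ≈ 0.00535172 m east–west.
That is 0.00535172 m = 0.53517 cm.

0.5 centimeters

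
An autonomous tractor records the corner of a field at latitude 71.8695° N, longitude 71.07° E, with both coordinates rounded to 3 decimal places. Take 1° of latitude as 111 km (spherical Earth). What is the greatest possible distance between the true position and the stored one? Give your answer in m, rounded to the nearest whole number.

58 m

Rounding to 3 decimal places leaves each coordinate within ±0.0005° of the true value.
N–S: 0.0005° × 111000 m/° = 55.5 m.
East–west component at 71.8695°: 0.0005° × 111000 × cos 71.8695° ≈ 0.0005 × 34541.2 ≈ 17.2706 m.
Worst case both components are at the extreme and orthogonal: √(55.5² + 17.2706²) ≈ 58.1251 m.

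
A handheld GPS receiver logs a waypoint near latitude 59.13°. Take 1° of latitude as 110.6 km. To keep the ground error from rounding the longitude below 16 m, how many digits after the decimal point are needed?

4

At 59.13° one degree of longitude covers 110600 × cos 59.13° ≈ 110600 × 0.5131 ≈ 56748 m.
With N decimal places the half-ulp bound is 0.5·10⁻ᴺ°, or 0.5·10⁻ᴺ × 56748 m on the ground.
Setting 28374 × 10⁻ᴺ ≤ 16 gives 10ᴺ ≥ 1773, i.e. N ≥ 3.25.
So 4 decimal places suffice (2.84 m); 3 would allow up to 28.4 m.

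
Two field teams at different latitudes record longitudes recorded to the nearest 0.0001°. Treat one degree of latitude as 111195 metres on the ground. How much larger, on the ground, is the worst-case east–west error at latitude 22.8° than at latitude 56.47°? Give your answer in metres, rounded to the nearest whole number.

2 metres

Rounding to 4 decimal places leaves the longitude within ±5e-05° of the true value.
Error at 22.8° = 5e-05° × 111195 × cos 22.8° ≈ 5.5598 × 0.9219 = 5.1253 m.
Error at 56.47° = 5e-05° × 111195 × cos 56.47° ≈ 5.5598 × 0.5524 = 3.0711 m.
Difference: 5.1253 − 3.0711 = 2.0543 m.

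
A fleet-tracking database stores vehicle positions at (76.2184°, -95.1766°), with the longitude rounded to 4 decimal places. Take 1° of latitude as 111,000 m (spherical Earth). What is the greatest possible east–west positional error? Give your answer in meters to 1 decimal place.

1.3 meters

Rounding to 4 decimal places leaves the longitude within ±5e-05° of the true value.
At latitude 76.2184° a degree of longitude spans 111000 m × cos 76.2184° = 111000 × 0.2382 ≈ 26442.6 m.
So at most 5e-05° × 26442.6 ≈ 1.32213 m east–west.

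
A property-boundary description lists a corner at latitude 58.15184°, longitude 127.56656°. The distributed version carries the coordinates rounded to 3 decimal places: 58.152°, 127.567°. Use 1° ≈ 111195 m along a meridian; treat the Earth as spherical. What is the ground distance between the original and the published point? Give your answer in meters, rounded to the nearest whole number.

Δlat = 58.15184 − 58.152 = -0.00016°; Δlon = 127.56656 − 127.567 = -0.00044°.
N–S: -0.00016° × 111195 m/° = -17.7912 m.
E–W at 58.152°: -0.00044° × 111195 × cos 58.152° = -0.00044 × 111195 × 0.5277 ≈ -25.8166 m.
Distance: √(17.7912² + 25.8166²) ≈ 31.3532 m.

31 meters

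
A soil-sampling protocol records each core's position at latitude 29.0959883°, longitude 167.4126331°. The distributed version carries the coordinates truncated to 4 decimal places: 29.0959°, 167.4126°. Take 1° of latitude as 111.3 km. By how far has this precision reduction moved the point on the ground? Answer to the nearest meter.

10 meters

Δlat = 29.0959883 − 29.0959 = +0.0000883°; Δlon = 167.4126331 − 167.4126 = +0.0000331°.
North–south shift: 0.0000883 × 111300 = 9.82779 m.
East–west at this latitude: 0.0000331° × 111300 × cos 29.0959° ≈ 0.0000331 × 97254.7 = 3.21913 m.
Combined displacement = (9.82779² + 3.21913²)^½ ≈ 10.3416 m.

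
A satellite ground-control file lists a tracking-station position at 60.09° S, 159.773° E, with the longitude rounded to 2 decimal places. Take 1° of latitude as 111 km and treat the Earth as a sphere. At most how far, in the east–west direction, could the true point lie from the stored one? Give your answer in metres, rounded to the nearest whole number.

Rounding to 2 decimal places leaves the longitude within ±0.005° of the true value.
At latitude 60.09° a degree of longitude spans 111000 m × cos 60.09° = 111000 × 0.4986 ≈ 55348.9 m.
East–west error: 0.005° × 55348.9 m/° ≈ 276.745 m.

277 metres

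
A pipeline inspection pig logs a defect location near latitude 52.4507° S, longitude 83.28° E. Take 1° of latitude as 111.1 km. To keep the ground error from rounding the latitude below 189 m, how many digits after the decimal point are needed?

3 decimal places

One degree of latitude covers 111100 m.
Rounding to N decimal places gives at most 0.5 × 10⁻ᴺ degrees of error, i.e. 0.5 × 10⁻ᴺ × 111100 m.
Setting 55550 × 10⁻ᴺ ≤ 189 gives 10ᴺ ≥ 293.9, i.e. N ≥ 2.47.
At 2 places the error can reach 556 m, but 3 places keeps it to 55.6 m.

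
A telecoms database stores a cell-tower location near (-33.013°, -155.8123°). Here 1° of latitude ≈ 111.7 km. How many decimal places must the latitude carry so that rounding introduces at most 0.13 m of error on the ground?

6

One degree of latitude covers 111700 m.
With N decimal places the half-ulp bound is 0.5·10⁻ᴺ°, or 0.5·10⁻ᴺ × 111700 m on the ground.
Setting 55850 × 10⁻ᴺ ≤ 0.13 gives 10ᴺ ≥ 4.296e+05, i.e. N ≥ 5.63.
N = 5 would give 0.558 m (too coarse); N = 6 gives 0.0558 m ≤ 0.13 m.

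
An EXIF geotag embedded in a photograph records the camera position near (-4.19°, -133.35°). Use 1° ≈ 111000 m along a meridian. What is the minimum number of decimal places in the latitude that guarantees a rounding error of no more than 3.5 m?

5 decimal places

One degree of latitude covers 111000 m.
Rounding to N decimal places gives at most 0.5 × 10⁻ᴺ degrees of error, i.e. 0.5 × 10⁻ᴺ × 111000 m.
Setting 55500 × 10⁻ᴺ ≤ 3.5 gives 10ᴺ ≥ 1.586e+04, i.e. N ≥ 4.20.
At 4 places the error can reach 5.55 m, but 5 places keeps it to 0.555 m.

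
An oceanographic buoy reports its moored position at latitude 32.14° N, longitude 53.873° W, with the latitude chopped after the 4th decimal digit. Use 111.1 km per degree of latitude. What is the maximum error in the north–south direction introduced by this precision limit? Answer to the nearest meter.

11 meters

Truncating at 4 decimal places can drop up to a full unit in the last place, so the latitude may be off by as much as 0.0001°.
North–south distance: 0.0001° × 111100 m/° = 11.11 m.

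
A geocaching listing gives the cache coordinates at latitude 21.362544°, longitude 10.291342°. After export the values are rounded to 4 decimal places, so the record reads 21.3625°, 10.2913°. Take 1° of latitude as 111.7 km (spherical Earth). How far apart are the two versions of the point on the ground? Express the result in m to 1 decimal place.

The latitude changed by +0.000044° and the longitude by +0.000042°.
North–south shift: 0.000044 × 111700 = 4.9148 m.
E–W at 21.3625°: 0.000042° × 111700 × cos 21.3625° = 0.000042 × 111700 × 0.9313 ≈ 4.36907 m.
Combined displacement = (4.9148² + 4.36907²)^½ ≈ 6.57602 m.

6.6 m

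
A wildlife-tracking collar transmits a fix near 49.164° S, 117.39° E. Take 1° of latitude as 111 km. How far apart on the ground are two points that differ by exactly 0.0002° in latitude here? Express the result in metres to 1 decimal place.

22.2 metres

Along a meridian 0.0002° is 0.0002 × 111000 = 22.2 m.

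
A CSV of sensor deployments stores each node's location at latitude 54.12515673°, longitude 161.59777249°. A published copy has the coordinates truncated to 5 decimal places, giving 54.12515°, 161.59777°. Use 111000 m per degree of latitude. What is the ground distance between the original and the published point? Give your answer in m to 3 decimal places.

0.764 m

Δlat = 54.12515673 − 54.12515 = +0.00000673°; Δlon = 161.59777249 − 161.59777 = +0.00000249°.
North–south shift: 0.00000673 × 111000 = 0.74703 m.
E–W at 54.1251°: 0.00000249° × 111000 × cos 54.1251° = 0.00000249 × 111000 × 0.5860 ≈ 0.161969 m.
Combined displacement = (0.74703² + 0.161969²)^½ ≈ 0.764387 m.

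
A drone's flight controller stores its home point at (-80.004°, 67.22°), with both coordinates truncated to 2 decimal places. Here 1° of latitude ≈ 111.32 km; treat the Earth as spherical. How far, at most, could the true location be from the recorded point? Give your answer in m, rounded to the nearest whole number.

Truncating at 2 decimal places can drop up to a full unit in the last place, so each coordinate may be off by as much as 0.01°.
North–south component: 0.01° × 111320 = 1113.2 m.
East–west component at 80.004°: 0.01° × 111320 × cos 80.004° ≈ 0.01 × 19322.9 ≈ 193.229 m.
The two errors are perpendicular, so the maximum displacement is √(1113.2² + 193.229²) ≈ 1129.85 m.

1130 m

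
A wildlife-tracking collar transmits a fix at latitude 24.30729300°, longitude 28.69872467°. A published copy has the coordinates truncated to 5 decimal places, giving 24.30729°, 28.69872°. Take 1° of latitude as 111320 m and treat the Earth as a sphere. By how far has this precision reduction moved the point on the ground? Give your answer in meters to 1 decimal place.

The latitude changed by +0.00000300° and the longitude by +0.00000467°.
N–S: 0.00000300° × 111320 m/° = 0.33396 m.
E–W at 24.3073°: 0.00000467° × 111320 × cos 24.3073° = 0.00000467 × 111320 × 0.9114 ≈ 0.473779 m.
Distance: √(0.33396² + 0.473779²) ≈ 0.579651 m.

0.6 meters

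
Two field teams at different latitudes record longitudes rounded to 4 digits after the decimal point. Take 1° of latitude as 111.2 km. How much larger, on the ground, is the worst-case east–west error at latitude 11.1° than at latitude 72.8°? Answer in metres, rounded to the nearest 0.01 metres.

3.81 metres

Rounding to 4 decimal places leaves the longitude within ±5e-05° of the true value.
Error at 11.1° = 5e-05° × 111200 × cos 11.1° ≈ 5.56 × 0.9813 = 5.456 m.
Error at 72.8° = 5e-05° × 111200 × cos 72.8° ≈ 5.56 × 0.2957 = 1.6441 m.
Difference: 5.456 − 1.6441 = 3.8119 m.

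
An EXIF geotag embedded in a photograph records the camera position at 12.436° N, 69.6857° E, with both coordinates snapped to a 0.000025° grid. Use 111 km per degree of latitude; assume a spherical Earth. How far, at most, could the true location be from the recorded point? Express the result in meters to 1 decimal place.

1.9 meters

With a 0.000025° grid the true value lies within half a step, ±0.000025°/2 = ±1.25e-05°, of the stored one.
Latitude error → 1.25e-05 × 111000 = 1.3875 m along the meridian.
East–west component at 12.436°: 1.25e-05° × 111000 × cos 12.436° ≈ 1.25e-05 × 108396 ≈ 1.35495 m.
Combining orthogonally: (1.3875² + 1.35495²)^½ ≈ 1.93934 m.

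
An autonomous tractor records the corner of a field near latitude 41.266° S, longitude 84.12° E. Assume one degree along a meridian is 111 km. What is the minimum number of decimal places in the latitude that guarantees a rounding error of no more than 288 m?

3 decimal places

One degree of latitude covers 111000 m.
N decimal places → at most half a unit in the last place, 0.5 × 10⁻ᴺ° = 111000/2 × 10⁻ᴺ m.
Need 0.5 × 111000 × 10⁻ᴺ ≤ 288 → 10⁻ᴺ ≤ 5.189e-03, so N ≥ 2.28.
So 3 decimal places suffice (55.5 m); 2 would allow up to 555 m.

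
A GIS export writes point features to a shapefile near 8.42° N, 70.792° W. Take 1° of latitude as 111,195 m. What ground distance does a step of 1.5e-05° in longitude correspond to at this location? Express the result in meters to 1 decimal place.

One degree of longitude here spans 111195 × cos 8.42° = 111195 × 0.9892 ≈ 109996 m; 1.5e-05° of that is 1.64995 m.

1.6 meters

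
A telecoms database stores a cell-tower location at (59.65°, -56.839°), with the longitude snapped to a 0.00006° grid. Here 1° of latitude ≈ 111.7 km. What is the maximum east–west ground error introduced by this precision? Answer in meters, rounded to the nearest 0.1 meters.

With a 0.00006° grid the true value lies within half a step, ±0.00006°/2 = ±3e-05°, of the stored one.
One degree of longitude at 59.65° is 111700 × cos 59.65° ≈ 111700 × 0.5053 = 56439.9 m.
Maximum E–W displacement: 3e-05 × 56439.9 = 1.6932 m.

1.7 meters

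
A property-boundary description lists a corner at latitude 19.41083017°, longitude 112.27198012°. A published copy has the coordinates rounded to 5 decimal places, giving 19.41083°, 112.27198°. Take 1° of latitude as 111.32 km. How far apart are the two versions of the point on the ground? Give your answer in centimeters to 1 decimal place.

The latitude changed by +0.00000017° and the longitude by +0.00000012°.
N–S: 0.00000017° × 111320 m/° = 0.0189244 m.
E–W at 19.4108°: 0.00000012° × 111320 × cos 19.4108° = 0.00000012 × 111320 × 0.9432 ≈ 0.0125991 m.
Hypotenuse of the two orthogonal shifts: √(0.0189244² + 0.0125991²) = 0.0227348 m.
That is 0.0227348 m = 2.2735 cm.

2.3 centimeters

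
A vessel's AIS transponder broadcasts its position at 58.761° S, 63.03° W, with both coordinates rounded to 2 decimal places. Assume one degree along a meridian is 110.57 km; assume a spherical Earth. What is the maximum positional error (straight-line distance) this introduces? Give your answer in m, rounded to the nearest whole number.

623 m

Rounding to 2 decimal places leaves each coordinate within ±0.005° of the true value.
N–S: 0.005° × 110570 m/° = 552.85 m.
Longitude error → 0.005 × 110570 × cos 58.761° = 0.005 × 110570 × 0.5186 ≈ 286.713 m.
Combining orthogonally: (552.85² + 286.713²)^½ ≈ 622.774 m.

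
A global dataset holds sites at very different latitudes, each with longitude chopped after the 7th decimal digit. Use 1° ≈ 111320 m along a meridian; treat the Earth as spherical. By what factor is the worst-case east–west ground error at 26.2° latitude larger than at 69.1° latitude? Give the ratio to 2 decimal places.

Truncating at 7 decimal places can drop up to a full unit in the last place, so the longitude may be off by as much as 1e-07°.
At 26.2°: 1e-07° × 111320 × cos 26.2° = 1e-07 × 111320 × 0.8973 ≈ 0.0099883 m.
Error at 69.1° = 1e-07° × 111320 × cos 69.1° ≈ 0.011132 × 0.3567 = 0.0039712 m.
Ratio: 0.0099883 / 0.0039712 = cos 26.2° / cos 69.1° ≈ 2.5152.

2.52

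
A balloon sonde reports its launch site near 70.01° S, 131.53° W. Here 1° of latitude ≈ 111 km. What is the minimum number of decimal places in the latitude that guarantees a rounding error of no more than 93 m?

3 decimal places

One degree of latitude covers 111000 m.
N decimal places → at most half a unit in the last place, 0.5 × 10⁻ᴺ° = 111000/2 × 10⁻ᴺ m.
Need 0.5 × 111000 × 10⁻ᴺ ≤ 93 → 10⁻ᴺ ≤ 1.676e-03, so N ≥ 2.78.
N = 2 would give 555 m (too coarse); N = 3 gives 55.5 m ≤ 93 m.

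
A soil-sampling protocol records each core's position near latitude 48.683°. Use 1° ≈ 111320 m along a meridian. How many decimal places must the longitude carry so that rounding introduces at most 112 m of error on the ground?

3 decimal places

At 48.683° one degree of longitude covers 111320 × cos 48.683° ≈ 111320 × 0.6602 ≈ 73496.2 m.
With N decimal places the half-ulp bound is 0.5·10⁻ᴺ°, or 0.5·10⁻ᴺ × 73496.2 m on the ground.
Setting 36748.1 × 10⁻ᴺ ≤ 112 gives 10ᴺ ≥ 328.1, i.e. N ≥ 2.52.
N = 2 would give 367 m (too coarse); N = 3 gives 36.7 m ≤ 112 m.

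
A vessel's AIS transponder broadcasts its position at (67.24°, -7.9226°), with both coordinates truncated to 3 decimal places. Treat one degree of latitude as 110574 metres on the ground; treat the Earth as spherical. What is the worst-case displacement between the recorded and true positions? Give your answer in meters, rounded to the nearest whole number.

119 meters

Truncating at 3 decimal places can drop up to a full unit in the last place, so each coordinate may be off by as much as 0.001°.
N–S: 0.001° × 110574 m/° = 110.574 m.
East–west component at 67.24°: 0.001° × 110574 × cos 67.24° ≈ 0.001 × 42778 ≈ 42.778 m.
Worst case both components are at the extreme and orthogonal: √(110.574² + 42.778²) ≈ 118.56 m.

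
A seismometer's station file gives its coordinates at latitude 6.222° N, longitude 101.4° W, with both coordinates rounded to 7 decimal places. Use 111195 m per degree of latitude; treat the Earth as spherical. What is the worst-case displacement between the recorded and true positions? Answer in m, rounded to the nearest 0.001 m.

0.008 m

Rounding to 7 decimal places leaves each coordinate within ±5e-08° of the true value.
North–south component: 5e-08° × 111195 = 0.00555975 m.
East–west component at 6.222°: 5e-08° × 111195 × cos 6.222° ≈ 5e-08 × 110540 ≈ 0.005527 m.
Worst case both components are at the extreme and orthogonal: √(0.00555975² + 0.005527²) ≈ 0.00783955 m.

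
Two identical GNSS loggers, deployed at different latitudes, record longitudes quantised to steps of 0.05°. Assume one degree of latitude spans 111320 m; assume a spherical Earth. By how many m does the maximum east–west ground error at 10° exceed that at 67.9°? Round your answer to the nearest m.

With a 0.05° grid the true value lies within half a step, ±0.05°/2 = ±0.025°, of the stored one.
Error at 10° = 0.025° × 111320 × cos 10° ≈ 2783 × 0.9848 = 2740.7 m.
At 67.9°: 0.025° × 111320 × cos 67.9° = 0.025 × 111320 × 0.3762 ≈ 1047 m.
So the lower-latitude error exceeds the higher by 2740.7 − 1047 = 1693.7 m.

1694 m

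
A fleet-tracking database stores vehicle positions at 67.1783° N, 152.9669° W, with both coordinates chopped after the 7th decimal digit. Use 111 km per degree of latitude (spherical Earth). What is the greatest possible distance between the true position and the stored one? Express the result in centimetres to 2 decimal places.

Truncating at 7 decimal places can drop up to a full unit in the last place, so each coordinate may be off by as much as 1e-07°.
N–S: 1e-07° × 111000 m/° = 0.0111 m.
Longitude error → 1e-07 × 111000 × cos 67.1783° = 1e-07 × 111000 × 0.3879 ≈ 0.0043053 m.
Worst case both components are at the extreme and orthogonal: √(0.0111² + 0.0043053²) ≈ 0.0119057 m.
That is 0.0119057 m = 1.1906 cm.

1.19 centimetres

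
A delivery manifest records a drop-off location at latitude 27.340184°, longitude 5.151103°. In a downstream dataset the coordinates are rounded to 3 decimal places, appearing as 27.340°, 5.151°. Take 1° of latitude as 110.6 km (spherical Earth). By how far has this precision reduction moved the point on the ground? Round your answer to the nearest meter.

Δlat = 27.340184 − 27.340 = +0.000184°; Δlon = 5.151103 − 5.151 = +0.000103°.
North–south shift: 0.000184 × 110600 = 20.3504 m.
East–west at this latitude: 0.000103° × 110600 × cos 27.34° ≈ 0.000103 × 98245.6 = 10.1193 m.
Hypotenuse of the two orthogonal shifts: √(20.3504² + 10.1193²) = 22.7275 m.

23 meters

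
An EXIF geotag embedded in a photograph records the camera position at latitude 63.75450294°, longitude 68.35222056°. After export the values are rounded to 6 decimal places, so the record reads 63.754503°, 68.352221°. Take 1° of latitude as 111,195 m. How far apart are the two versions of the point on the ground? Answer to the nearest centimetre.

The latitude changed by -0.00000006° and the longitude by -0.00000044°.
North–south shift: -0.00000006 × 111195 = -0.0066717 m.
East–west at this latitude: -0.00000044° × 111195 × cos 63.7545° ≈ -0.00000044 × 49172.5 = -0.0216359 m.
Distance: √(0.0066717² + 0.0216359²) ≈ 0.0226412 m.
That is 0.0226412 m = 2.2641 cm.

2 centimetres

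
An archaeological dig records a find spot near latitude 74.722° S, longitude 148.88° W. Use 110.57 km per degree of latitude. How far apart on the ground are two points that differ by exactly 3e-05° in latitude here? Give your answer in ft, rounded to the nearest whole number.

11 ft

3e-05° × 110570 m/° = 3.3171 m.
Converting: 3.3171 m × 3.2808 ft/m ≈ 10.883 ft.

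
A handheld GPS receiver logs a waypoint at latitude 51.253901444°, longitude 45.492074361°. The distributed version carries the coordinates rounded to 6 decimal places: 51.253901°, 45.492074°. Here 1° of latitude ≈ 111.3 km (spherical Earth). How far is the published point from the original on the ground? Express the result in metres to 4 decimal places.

Δlat = 51.253901444 − 51.253901 = +0.000000444°; Δlon = 45.492074361 − 45.492074 = +0.000000361°.
North–south shift: 0.000000444 × 111300 = 0.0494172 m.
E–W at 51.2539°: 0.000000361° × 111300 × cos 51.2539° = 0.000000361 × 111300 × 0.6259 ≈ 0.025147 m.
Hypotenuse of the two orthogonal shifts: √(0.0494172² + 0.025147²) = 0.0554476 m.

0.0554 metres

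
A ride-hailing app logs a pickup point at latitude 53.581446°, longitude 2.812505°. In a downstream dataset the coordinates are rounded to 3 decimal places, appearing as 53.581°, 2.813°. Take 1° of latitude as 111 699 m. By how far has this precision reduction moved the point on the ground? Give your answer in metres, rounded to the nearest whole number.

Δlat = 53.581446 − 53.581 = +0.000446°; Δlon = 2.812505 − 2.813 = -0.000495°.
North–south shift: 0.000446 × 111699 = 49.8178 m.
E–W at 53.581°: -0.000495° × 111699 × cos 53.581° = -0.000495 × 111699 × 0.5937 ≈ -32.8255 m.
Distance: √(49.8178² + 32.8255²) ≈ 59.66 m.

60 metres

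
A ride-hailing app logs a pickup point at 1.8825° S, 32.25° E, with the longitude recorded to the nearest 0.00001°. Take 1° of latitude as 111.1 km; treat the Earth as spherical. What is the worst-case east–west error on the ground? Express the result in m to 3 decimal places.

Rounding to 5 decimal places leaves the longitude within ±5e-06° of the true value.
Parallels shrink by cos φ, so at 1.8825° a degree of longitude is 111100 × 0.9995 ≈ 111040 m.
So at most 5e-06° × 111040 ≈ 0.5552 m east–west.

0.555 m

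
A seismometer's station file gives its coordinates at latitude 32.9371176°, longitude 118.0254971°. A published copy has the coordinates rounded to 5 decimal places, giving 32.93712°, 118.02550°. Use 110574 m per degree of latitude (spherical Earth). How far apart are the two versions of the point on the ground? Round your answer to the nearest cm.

38 cm

The latitude changed by -0.0000024° and the longitude by -0.0000029°.
N–S: -0.0000024° × 110574 m/° = -0.265378 m.
East–west at this latitude: -0.0000029° × 110574 × cos 32.9371° ≈ -0.0000029 × 92801.2 = -0.269123 m.
Hypotenuse of the two orthogonal shifts: √(0.265378² + 0.269123²) = 0.377959 m.
That is 0.377959 m = 37.796 cm.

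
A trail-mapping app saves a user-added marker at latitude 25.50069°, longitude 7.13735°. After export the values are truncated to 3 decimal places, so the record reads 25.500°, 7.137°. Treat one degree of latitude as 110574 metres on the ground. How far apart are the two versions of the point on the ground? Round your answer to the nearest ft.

275 ft

The latitude changed by +0.00069° and the longitude by +0.00035°.
North–south shift: 0.00069 × 110574 = 76.2961 m.
E–W at 25.5°: 0.00035° × 110574 × cos 25.5° = 0.00035 × 110574 × 0.9026 ≈ 34.9309 m.
Distance: √(76.2961² + 34.9309²) ≈ 83.9122 m.
Converting: 83.9122 m × 3.2808 ft/m ≈ 275.3 ft.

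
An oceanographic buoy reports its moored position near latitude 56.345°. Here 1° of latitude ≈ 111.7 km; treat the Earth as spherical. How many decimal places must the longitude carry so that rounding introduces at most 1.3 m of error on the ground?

At 56.345° one degree of longitude covers 111700 × cos 56.345° ≈ 111700 × 0.5542 ≈ 61903.1 m.
Rounding to N decimal places gives at most 0.5 × 10⁻ᴺ degrees of error, i.e. 0.5 × 10⁻ᴺ × 61903.1 m.
Need 0.5 × 61903.1 × 10⁻ᴺ ≤ 1.3 → 10⁻ᴺ ≤ 4.200e-05, so N ≥ 4.38.
So 5 decimal places suffice (0.31 m); 4 would allow up to 3.1 m.

5 decimal places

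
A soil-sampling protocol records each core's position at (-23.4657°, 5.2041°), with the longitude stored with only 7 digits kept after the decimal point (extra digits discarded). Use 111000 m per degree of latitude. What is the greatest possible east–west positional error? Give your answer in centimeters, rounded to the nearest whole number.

Truncating at 7 decimal places can drop up to a full unit in the last place, so the longitude may be off by as much as 1e-07°.
At latitude 23.4657° a degree of longitude spans 111000 m × cos 23.4657° = 111000 × 0.9173 ≈ 101820 m.
East–west error: 1e-07° × 101820 m/° ≈ 0.010182 m.
That is 0.010182 m = 1.0182 cm.

1 centimeters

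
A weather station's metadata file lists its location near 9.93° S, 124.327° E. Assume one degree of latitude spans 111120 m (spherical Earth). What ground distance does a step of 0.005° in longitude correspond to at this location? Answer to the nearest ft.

1796 ft

One degree of longitude here spans 111120 × cos 9.93° = 111120 × 0.9850 ≈ 109455 m; 0.005° of that is 547.277 m.
Converting: 547.277 m × 3.2808 ft/m ≈ 1795.5 ft.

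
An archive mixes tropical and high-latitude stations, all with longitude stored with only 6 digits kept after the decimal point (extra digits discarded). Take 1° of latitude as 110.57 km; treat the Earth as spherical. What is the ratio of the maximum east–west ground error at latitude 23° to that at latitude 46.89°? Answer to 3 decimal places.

1.347

Truncating at 6 decimal places can drop up to a full unit in the last place, so the longitude may be off by as much as 1e-06°.
At 23°: 1e-06° × 110570 × cos 23° = 1e-06 × 110570 × 0.9205 ≈ 0.10178 m.
Error at 46.89° = 1e-06° × 110570 × cos 46.89° ≈ 0.11057 × 0.6834 = 0.075564 m.
The ratio reduces to cos 23° / cos 46.89° = 0.9205/0.6834 ≈ 1.3469.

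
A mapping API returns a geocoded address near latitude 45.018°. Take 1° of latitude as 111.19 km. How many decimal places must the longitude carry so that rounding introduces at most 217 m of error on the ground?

At 45.018° one degree of longitude covers 111190 × cos 45.018° ≈ 111190 × 0.7069 ≈ 78598.5 m.
With N decimal places the half-ulp bound is 0.5·10⁻ᴺ°, or 0.5·10⁻ᴺ × 78598.5 m on the ground.
Setting 39299.2 × 10⁻ᴺ ≤ 217 gives 10ᴺ ≥ 181.1, i.e. N ≥ 2.26.
N = 2 would give 393 m (too coarse); N = 3 gives 39.3 m ≤ 217 m.

3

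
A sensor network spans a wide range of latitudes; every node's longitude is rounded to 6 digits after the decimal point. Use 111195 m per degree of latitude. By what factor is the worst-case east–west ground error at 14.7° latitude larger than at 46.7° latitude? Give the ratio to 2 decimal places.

Rounding to 6 decimal places leaves the longitude within ±5e-07° of the true value.
Error at 14.7° = 5e-07° × 111195 × cos 14.7° ≈ 0.055597 × 0.9673 = 0.053778 m.
At 46.7°: 5e-07° × 111195 × cos 46.7° = 5e-07 × 111195 × 0.6858 ≈ 0.03813 m.
Ratio: 0.053778 / 0.03813 = cos 14.7° / cos 46.7° ≈ 1.4104.

1.41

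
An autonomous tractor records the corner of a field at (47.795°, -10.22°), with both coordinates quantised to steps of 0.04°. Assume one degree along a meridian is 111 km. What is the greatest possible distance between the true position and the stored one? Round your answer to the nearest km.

With a 0.04° grid the true value lies within half a step, ±0.04°/2 = ±0.02°, of the stored one.
North–south component: 0.02° × 111000 = 2220 m.
E–W at 47.795°: 0.02° × 111000 × cos 47.795° = 0.02 × 111000 × 0.6718 ≈ 1491.36 m.
Combining orthogonally: (2220² + 1491.36²)^½ ≈ 2674.43 m.
That is 2674.43 m = 2.6744 km.

3 km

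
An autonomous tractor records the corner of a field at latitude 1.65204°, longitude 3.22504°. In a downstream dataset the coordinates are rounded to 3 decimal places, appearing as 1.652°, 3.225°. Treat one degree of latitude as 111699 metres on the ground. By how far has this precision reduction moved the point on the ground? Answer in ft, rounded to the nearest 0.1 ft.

The latitude changed by +0.00004° and the longitude by +0.00004°.
N–S: 0.00004° × 111699 m/° = 4.46796 m.
East–west at this latitude: 0.00004° × 111699 × cos 1.652° ≈ 0.00004 × 111653 = 4.4661 m.
Hypotenuse of the two orthogonal shifts: √(4.46796² + 4.4661²) = 6.31734 m.
In feet: 6.31734 m ÷ 0.3048 ≈ 20.726 ft.

20.7 ft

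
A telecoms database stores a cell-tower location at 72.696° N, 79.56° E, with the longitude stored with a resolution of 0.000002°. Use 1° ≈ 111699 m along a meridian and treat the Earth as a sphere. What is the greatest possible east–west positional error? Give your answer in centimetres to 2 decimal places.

3.32 centimetres

With a 0.000002° grid the true value lies within half a step, ±0.000002°/2 = ±1e-06°, of the stored one.
One degree of longitude at 72.696° is 111699 × cos 72.696° ≈ 111699 × 0.2974 = 33223.9 m.
East–west error: 1e-06° × 33223.9 m/° ≈ 0.0332239 m.
That is 0.0332239 m = 3.3224 cm.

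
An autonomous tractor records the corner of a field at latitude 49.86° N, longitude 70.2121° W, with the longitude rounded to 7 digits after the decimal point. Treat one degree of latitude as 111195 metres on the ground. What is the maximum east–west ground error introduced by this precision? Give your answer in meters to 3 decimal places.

0.004 meters

Rounding to 7 decimal places leaves the longitude within ±5e-08° of the true value.
Parallels shrink by cos φ, so at 49.86° a degree of longitude is 111195 × 0.6447 ≈ 71682.7 m.
East–west error: 5e-08° × 71682.7 m/° ≈ 0.00358413 m.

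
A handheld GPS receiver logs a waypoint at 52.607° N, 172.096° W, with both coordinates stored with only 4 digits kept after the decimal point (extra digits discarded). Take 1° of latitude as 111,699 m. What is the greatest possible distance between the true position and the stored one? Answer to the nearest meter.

Truncating at 4 decimal places can drop up to a full unit in the last place, so each coordinate may be off by as much as 0.0001°.
Latitude error → 0.0001 × 111699 = 11.1699 m along the meridian.
E–W at 52.607°: 0.0001° × 111699 × cos 52.607° = 0.0001 × 111699 × 0.6073 ≈ 6.78324 m.
The two errors are perpendicular, so the maximum displacement is √(11.1699² + 6.78324²) ≈ 13.0682 m.

13 meters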